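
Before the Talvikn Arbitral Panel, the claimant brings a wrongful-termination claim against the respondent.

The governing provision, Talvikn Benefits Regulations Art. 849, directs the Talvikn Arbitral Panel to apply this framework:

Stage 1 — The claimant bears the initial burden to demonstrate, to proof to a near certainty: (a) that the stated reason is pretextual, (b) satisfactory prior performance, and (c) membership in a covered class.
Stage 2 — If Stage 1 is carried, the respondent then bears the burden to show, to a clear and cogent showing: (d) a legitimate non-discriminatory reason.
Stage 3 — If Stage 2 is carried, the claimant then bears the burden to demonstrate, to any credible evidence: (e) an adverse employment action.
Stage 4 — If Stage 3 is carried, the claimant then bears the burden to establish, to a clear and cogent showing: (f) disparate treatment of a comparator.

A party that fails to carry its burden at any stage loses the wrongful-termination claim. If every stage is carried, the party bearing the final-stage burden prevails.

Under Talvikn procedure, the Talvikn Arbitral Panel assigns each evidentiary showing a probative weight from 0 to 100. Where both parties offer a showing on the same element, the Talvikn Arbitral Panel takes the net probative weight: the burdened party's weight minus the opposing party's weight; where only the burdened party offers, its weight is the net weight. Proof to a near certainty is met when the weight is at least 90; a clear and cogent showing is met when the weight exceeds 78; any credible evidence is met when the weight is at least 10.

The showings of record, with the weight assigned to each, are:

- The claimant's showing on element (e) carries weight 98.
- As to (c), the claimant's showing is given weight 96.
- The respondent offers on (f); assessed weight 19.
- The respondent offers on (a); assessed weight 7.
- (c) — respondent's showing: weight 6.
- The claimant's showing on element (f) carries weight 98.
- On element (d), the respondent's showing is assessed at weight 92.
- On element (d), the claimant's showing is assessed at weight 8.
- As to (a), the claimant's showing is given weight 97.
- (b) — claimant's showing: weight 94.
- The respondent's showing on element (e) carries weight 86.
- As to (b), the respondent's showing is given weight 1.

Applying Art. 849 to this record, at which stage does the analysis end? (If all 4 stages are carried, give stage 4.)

Stage 1 — burden on claimant; standard: proof to a near certainty (weight is at least 90).
    (a): 97 − 7 = 90 ≥ 90 [met]
    (b): 94 − 1 = 93 ≥ 90 [met]
    (c): 96 − 6 = 90 ≥ 90 [met]
  All elements met. The burden passes to the respondent.
Stage 2 — burden on respondent; standard: a clear and cogent showing (weight exceeds 78).
    (d): 92 − 8 = 84 > 78 [met]
  Stage 2 is satisfied; the onus moves to the claimant.
Stage 3 — burden on claimant; standard: any credible evidence (weight is at least 10).
    (e): 98 − 86 = 12 ≥ 10 [met]
  Stage 3 is satisfied; the claimant continues to bear the burden.
Stage 4 — burden on claimant; standard: a clear and cogent showing (weight exceeds 78).
    (f): 98 − 19 = 79 > 78 [met]
  All elements met at the final stage.
All stages carried — the claimant prevails.

stage 4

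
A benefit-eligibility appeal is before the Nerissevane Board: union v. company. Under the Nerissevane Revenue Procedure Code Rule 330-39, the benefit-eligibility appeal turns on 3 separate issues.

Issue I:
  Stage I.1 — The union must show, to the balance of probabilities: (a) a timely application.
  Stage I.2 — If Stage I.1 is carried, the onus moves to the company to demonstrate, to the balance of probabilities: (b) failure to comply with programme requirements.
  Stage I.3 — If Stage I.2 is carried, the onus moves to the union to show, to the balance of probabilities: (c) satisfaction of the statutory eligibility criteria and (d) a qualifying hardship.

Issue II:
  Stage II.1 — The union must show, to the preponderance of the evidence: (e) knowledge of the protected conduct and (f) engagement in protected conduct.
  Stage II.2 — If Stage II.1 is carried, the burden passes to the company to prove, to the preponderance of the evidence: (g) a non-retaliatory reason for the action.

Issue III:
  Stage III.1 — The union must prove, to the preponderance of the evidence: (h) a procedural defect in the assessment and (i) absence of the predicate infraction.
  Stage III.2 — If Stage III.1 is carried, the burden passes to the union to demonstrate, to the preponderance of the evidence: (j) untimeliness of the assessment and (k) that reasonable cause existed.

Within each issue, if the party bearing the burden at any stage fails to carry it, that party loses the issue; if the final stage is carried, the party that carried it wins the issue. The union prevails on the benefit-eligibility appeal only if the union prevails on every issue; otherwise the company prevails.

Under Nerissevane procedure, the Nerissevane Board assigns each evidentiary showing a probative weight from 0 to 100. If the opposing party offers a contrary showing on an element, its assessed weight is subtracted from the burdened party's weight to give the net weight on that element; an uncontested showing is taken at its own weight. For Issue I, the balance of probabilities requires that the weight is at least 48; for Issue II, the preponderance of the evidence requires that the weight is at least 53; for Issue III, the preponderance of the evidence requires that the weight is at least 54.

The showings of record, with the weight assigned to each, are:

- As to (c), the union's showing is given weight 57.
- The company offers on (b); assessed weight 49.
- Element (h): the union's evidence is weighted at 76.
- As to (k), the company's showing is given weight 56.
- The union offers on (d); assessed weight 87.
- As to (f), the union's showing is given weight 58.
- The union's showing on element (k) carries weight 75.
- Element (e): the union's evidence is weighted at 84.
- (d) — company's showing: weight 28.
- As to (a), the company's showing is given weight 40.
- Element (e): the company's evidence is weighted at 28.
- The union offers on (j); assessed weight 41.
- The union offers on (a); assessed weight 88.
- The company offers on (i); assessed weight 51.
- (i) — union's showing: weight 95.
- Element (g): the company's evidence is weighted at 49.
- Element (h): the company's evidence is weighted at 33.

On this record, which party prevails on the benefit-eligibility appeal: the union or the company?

company

— Issue I —
Stage I.1 (union, the balance of probabilities, weight is at least 48): (a) net 88−40=48 ≥ 48 — meets.
  Stage I.1 is satisfied; the onus moves to the company.
Stage I.2 (company, the balance of probabilities, weight is at least 48): (b) 49 ≥ 48 — meets.
  All elements met. The burden passes to the union.
Stage I.3 (union, the balance of probabilities, weight is at least 48): (c) 57 ≥ 48 — meets; (d) net 87−28=59 ≥ 48 — meets.
  All elements met at the final stage.
All stages carried — the union prevails on this issue.
— Issue II —
At Stage II.1 the union must meet the preponderance of the evidence (weight is at least 53): on (e) the weight is 84 less the opposing 28 gives net 56, which does reach 53, so (e) meets the standard; on (f) the weight is 58, ≥ 53, so (f) meets the standard.
  Stage II.1 carried; the burden shifts to the company.
At Stage II.2 the company must meet the preponderance of the evidence (weight is at least 53): on (g) the weight is 49, < 53, so (g) does not meet the standard.
  Stage II.2 not carried; the company fails its burden.
So the union prevails on this issue.
— Issue III —
Stage III.1 — burden on union; standard: the preponderance of the evidence (weight is at least 54).
    (h): 76 − 33 = 43 < 54 [not met]
    (i): 95 − 51 = 44 < 54 [not met]
  Stage III.1 not carried; the union fails its burden.
So the company prevails on this issue.
Per-issue: Issue I → union; Issue II → union; Issue III → company. The union must prevail on every issue; overall, the company prevails.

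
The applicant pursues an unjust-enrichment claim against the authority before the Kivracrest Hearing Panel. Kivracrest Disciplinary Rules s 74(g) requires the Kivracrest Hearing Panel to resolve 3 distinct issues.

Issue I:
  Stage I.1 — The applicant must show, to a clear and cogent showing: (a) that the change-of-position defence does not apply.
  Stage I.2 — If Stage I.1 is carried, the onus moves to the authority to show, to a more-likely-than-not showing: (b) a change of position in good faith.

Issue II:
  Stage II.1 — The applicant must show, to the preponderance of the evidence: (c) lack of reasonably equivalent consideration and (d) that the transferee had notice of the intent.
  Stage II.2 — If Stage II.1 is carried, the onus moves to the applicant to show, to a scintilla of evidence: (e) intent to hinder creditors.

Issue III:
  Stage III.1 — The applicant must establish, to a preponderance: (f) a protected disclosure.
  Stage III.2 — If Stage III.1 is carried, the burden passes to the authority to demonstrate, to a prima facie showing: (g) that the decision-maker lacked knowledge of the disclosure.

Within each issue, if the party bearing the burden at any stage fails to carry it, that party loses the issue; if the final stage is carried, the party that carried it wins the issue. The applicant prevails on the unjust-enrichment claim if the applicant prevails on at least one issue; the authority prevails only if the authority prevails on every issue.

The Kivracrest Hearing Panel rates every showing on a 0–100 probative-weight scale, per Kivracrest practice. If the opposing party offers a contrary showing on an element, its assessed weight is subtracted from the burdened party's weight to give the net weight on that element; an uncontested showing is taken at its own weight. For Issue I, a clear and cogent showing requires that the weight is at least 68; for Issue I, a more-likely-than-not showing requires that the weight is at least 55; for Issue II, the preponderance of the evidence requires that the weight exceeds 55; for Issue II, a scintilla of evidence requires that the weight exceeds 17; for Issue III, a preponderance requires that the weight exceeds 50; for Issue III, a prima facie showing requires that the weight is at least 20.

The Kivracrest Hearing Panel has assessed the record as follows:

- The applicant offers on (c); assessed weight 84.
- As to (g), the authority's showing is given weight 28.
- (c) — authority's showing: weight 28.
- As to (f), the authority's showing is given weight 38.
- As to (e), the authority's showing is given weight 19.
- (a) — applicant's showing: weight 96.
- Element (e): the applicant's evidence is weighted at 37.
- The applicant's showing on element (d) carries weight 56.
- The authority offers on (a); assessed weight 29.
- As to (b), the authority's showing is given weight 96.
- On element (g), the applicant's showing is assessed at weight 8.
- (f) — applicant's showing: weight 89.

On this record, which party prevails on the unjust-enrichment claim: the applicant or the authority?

applicant

— Issue I —
At Stage I.1 the applicant must meet a clear and cogent showing (weight is at least 68): on (a) the weight is 96 less the opposing 29 gives net 67, which does not reach 68, so (a) does not meet the standard.
  Not every element is met, so the applicant fails to carry Stage I.1.
The analysis ends at Stage I.1; the authority prevails on this issue.
— Issue II —
Stage II.1 — burden on applicant; standard: the preponderance of the evidence (weight exceeds 55).
    (c): 84 − 28 = 56 > 55 [met]
    (d): 56 > 55 [met]
  Stage II.1 carried; the burden remains with the applicant.
Stage II.2 — burden on applicant; standard: a scintilla of evidence (weight exceeds 17).
    (e): 37 − 19 = 18 > 17 [met]
  The applicant carries the last stage.
With every stage satisfied, the applicant prevails on this issue.
— Issue III —
At Stage III.1 the applicant must meet a preponderance (weight exceeds 50): on (f) the weight is 89 less the opposing 38 gives net 51, which does exceed 50, so (f) meets the standard.
  All elements met. The burden passes to the authority.
At Stage III.2 the authority must meet a prima facie showing (weight is at least 20): on (g) the weight is 28 less the opposing 8 gives net 20, which does reach 20, so (g) meets the standard.
  All elements met at the final stage.
All stages carried — the authority prevails on this issue.
Per-issue: Issue I → authority; Issue II → applicant; Issue III → authority. The applicant must prevail on at least one issue; overall, the applicant prevails.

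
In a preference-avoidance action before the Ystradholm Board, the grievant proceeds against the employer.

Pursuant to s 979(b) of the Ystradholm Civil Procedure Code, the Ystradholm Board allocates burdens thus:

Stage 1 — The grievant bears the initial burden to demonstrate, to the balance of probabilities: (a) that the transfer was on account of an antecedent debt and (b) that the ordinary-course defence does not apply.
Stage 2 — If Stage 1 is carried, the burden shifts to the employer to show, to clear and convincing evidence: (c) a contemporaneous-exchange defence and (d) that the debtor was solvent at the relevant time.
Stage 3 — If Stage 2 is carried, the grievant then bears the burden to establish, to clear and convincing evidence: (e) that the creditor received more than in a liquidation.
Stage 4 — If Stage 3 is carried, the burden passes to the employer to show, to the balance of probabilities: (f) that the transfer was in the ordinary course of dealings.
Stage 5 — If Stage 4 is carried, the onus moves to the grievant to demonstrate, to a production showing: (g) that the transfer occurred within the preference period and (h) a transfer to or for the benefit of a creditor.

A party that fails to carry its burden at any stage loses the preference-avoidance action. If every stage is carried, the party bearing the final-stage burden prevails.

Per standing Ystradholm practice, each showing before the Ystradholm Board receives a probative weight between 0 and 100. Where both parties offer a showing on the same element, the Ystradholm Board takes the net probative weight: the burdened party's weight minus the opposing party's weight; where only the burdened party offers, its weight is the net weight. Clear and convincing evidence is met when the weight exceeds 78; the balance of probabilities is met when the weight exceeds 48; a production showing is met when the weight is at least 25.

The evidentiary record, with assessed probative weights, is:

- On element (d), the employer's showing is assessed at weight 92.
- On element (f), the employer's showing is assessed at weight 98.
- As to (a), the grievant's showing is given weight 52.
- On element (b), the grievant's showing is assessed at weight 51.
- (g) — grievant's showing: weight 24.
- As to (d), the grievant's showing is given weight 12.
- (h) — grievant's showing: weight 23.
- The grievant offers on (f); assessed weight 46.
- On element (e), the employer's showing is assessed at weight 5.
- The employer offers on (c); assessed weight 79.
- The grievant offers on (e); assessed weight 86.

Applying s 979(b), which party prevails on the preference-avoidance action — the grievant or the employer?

employer

Stage 1 — burden on grievant; standard: the balance of probabilities (weight exceeds 48).
    (a): 52 > 48 [met]
    (b): 51 > 48 [met]
  Stage 1 is satisfied; the onus moves to the employer.
Stage 2 — burden on employer; standard: clear and convincing evidence (weight exceeds 78).
    (c): 79 > 78 [met]
    (d): 92 − 12 = 80 > 78 [met]
  All elements met. The burden passes to the grievant.
Stage 3 — burden on grievant; standard: clear and convincing evidence (weight exceeds 78).
    (e): 86 − 5 = 81 > 78 [met]
  The grievant carries Stage 3; the employer now bears the burden.
Stage 4 — burden on employer; standard: the balance of probabilities (weight exceeds 48).
    (f): 98 − 46 = 52 > 48 [met]
  Stage 4 carried; the burden shifts to the grievant.
Stage 5 — burden on grievant; standard: a production showing (weight is at least 25).
    (g): 24 < 25 [not met]
    (h): 23 < 25 [not met]
  Not every element is met, so the grievant fails to carry Stage 5.
So the employer prevails.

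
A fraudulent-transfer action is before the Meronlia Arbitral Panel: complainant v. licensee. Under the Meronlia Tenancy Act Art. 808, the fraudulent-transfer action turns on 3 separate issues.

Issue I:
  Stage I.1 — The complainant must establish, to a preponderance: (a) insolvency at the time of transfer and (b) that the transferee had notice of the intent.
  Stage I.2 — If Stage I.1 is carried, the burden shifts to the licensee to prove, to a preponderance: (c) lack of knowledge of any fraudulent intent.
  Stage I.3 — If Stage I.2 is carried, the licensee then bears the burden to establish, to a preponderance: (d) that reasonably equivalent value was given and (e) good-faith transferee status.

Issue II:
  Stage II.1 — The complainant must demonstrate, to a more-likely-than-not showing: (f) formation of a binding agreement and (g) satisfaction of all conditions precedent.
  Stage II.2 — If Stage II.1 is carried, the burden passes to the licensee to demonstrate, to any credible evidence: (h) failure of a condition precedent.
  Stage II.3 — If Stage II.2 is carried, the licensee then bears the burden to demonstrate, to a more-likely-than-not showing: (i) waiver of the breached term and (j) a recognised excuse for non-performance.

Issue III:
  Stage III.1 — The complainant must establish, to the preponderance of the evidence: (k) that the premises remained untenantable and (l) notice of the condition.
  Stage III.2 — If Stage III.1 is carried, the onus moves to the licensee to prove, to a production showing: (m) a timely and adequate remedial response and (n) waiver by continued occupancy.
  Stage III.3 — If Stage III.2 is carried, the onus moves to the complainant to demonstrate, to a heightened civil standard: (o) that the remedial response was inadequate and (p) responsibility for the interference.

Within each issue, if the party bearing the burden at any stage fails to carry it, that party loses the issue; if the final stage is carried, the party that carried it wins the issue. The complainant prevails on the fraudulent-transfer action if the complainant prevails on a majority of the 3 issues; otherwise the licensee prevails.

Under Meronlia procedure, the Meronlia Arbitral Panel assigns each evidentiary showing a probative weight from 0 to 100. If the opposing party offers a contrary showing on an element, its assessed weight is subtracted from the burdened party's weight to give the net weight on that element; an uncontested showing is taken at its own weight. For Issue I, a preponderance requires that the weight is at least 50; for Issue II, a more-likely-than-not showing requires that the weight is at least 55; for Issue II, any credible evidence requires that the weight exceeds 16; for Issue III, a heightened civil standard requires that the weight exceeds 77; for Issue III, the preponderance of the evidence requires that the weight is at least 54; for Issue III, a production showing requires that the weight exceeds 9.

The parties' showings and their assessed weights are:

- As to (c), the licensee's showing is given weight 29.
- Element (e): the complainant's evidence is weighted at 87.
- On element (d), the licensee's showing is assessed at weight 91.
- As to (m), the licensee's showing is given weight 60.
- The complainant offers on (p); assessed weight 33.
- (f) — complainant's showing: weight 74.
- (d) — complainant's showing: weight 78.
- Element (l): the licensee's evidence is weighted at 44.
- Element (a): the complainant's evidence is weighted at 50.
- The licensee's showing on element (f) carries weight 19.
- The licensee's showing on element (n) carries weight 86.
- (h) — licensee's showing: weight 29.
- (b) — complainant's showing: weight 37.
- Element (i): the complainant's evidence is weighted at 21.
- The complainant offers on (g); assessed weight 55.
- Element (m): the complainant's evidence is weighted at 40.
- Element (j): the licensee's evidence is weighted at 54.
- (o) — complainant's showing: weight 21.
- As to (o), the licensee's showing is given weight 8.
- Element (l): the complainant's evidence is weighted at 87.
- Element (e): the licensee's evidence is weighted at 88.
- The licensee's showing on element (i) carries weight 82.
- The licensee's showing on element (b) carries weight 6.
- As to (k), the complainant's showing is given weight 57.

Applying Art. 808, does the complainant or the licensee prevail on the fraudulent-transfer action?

licensee

— Issue I —
At Stage I.1 the complainant must meet a preponderance (weight is at least 50): on (a) the weight is 50, ≥ 50, so (a) meets the standard; on (b) the weight is 37 less the opposing 6 gives net 31, < 50, so (b) does not meet the standard.
  The complainant does not carry Stage I.1.
The analysis ends at Stage I.1; the licensee prevails on this issue.
— Issue II —
At Stage II.1 the complainant must meet a more-likely-than-not showing (weight is at least 55): on (f) the weight is 74 less the opposing 19 gives net 55, ≥ 55, so (f) meets the standard; on (g) the weight is 55, ≥ 55, so (g) meets the standard.
  All elements met. The burden passes to the licensee.
At Stage II.2 the licensee must meet any credible evidence (weight exceeds 16): on (h) the weight is 29, which does exceed 16, so (h) meets the standard.
  All elements met. The licensee retains the burden for Stage II.3.
At Stage II.3 the licensee must meet a more-likely-than-not showing (weight is at least 55): on (i) the weight is 82 less the opposing 21 gives net 61, which does reach 55, so (i) meets the standard; on (j) the weight is 54, which does not reach 55, so (j) does not meet the standard.
  Stage II.3 not carried; the licensee fails its burden.
The complainant prevails on this issue.
— Issue III —
Stage III.1 — burden on complainant; standard: the preponderance of the evidence (weight is at least 54).
    (k): 57 ≥ 54 [met]
    (l): 87 − 44 = 43 < 54 [not met]
  The complainant does not carry Stage III.1.
The analysis ends at Stage III.1; the licensee prevails on this issue.
Per-issue: Issue I → licensee; Issue II → complainant; Issue III → licensee. The complainant must prevail on a majority of issues; overall, the licensee prevails.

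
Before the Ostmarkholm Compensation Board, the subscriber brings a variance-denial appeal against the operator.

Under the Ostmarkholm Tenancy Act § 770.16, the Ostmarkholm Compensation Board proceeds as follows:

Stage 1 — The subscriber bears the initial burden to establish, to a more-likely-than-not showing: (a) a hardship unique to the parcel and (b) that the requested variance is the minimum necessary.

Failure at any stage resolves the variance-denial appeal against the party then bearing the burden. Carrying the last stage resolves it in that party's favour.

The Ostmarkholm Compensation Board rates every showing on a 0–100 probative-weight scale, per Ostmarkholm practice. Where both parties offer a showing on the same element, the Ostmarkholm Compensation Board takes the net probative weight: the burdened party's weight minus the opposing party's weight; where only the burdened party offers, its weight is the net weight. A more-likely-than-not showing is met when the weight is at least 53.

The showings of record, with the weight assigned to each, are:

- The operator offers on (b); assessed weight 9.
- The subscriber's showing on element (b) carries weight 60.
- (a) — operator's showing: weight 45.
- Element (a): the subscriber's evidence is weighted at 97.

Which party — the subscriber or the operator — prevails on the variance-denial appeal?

operator

Stage 1 — burden on subscriber; standard: a more-likely-than-not showing (weight is at least 53).
    (a): 97 − 45 = 52 < 53 [not met]
    (b): 60 − 9 = 51 < 53 [not met]
  Not every element is met, so the subscriber fails to carry Stage 1.
The analysis ends at Stage 1; the operator prevails.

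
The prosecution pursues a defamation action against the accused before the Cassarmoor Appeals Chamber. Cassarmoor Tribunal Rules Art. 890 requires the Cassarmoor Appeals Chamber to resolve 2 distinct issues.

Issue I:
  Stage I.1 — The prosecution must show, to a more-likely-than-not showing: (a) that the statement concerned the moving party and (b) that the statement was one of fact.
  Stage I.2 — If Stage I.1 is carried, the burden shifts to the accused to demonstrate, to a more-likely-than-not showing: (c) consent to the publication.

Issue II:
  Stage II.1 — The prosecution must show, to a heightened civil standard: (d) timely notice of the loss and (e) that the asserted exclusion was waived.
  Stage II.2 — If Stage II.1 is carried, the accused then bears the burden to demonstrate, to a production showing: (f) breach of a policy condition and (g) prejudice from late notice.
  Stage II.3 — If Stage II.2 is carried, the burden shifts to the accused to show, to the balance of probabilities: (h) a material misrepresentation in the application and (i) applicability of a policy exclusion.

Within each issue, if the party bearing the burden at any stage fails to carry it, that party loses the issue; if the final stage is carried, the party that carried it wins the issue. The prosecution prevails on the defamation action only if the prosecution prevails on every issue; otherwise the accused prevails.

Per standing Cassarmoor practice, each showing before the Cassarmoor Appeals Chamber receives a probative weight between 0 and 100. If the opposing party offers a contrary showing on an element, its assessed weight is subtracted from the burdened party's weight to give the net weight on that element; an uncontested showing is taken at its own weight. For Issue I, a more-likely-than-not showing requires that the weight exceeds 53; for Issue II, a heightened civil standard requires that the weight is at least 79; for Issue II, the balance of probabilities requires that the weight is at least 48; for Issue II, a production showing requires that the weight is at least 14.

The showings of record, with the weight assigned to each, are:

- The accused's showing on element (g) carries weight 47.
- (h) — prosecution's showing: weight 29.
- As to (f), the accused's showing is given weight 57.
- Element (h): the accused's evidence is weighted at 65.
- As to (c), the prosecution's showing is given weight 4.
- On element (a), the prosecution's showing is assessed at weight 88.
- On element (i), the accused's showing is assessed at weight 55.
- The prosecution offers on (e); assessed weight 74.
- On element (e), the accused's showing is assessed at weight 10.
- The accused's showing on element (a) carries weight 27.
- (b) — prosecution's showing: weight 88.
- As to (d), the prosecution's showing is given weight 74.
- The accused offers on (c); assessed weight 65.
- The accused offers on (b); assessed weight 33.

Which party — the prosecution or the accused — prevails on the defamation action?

— Issue I —
At Stage I.1 the prosecution must meet a more-likely-than-not showing (weight exceeds 53): on (a) the weight is 88 less the opposing 27 gives net 61, which does exceed 53, so (a) meets the standard; on (b) the weight is 88 less the opposing 33 gives net 55, > 53, so (b) meets the standard.
  Stage I.1 carried; the burden shifts to the accused.
At Stage I.2 the accused must meet a more-likely-than-not showing (weight exceeds 53): on (c) the weight is 65 less the opposing 4 gives net 61, which does exceed 53, so (c) meets the standard.
  All elements met at the final stage.
All stages carried — the accused prevails on this issue.
— Issue II —
Stage II.1 (prosecution, a heightened civil standard, weight is at least 79): (d) 74 < 79 — fails; (e) net 74−10=64 < 79 — fails.
  The prosecution does not carry Stage II.1.
The accused prevails on this issue.
Per-issue: Issue I → accused; Issue II → accused. The prosecution must prevail on every issue; overall, the accused prevails.

accused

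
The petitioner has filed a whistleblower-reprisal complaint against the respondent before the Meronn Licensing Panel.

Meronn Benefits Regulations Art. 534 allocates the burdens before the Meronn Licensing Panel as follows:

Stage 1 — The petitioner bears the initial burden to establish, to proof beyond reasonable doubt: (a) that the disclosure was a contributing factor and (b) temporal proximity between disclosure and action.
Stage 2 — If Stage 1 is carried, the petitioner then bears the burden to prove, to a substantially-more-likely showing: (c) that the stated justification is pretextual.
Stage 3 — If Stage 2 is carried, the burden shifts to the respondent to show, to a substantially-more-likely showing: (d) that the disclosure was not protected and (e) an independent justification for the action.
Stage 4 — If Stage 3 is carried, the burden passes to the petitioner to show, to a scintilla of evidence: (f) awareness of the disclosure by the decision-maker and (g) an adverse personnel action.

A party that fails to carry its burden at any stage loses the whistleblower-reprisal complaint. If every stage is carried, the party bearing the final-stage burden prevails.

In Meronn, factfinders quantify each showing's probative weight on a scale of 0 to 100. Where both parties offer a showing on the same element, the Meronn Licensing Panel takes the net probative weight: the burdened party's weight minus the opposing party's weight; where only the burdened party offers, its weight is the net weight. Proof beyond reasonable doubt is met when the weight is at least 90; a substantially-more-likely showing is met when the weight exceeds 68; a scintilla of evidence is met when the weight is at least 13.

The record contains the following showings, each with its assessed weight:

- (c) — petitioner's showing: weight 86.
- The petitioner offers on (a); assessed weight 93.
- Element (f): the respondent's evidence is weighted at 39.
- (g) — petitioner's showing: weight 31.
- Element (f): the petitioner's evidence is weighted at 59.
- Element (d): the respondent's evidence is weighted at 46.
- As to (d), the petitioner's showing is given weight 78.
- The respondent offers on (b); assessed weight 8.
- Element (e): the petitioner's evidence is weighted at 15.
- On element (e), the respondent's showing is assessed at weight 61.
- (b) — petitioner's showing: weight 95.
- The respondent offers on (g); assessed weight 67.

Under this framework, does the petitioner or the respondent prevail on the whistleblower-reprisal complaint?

respondent

Stage 1 — burden on petitioner; standard: proof beyond reasonable doubt (weight is at least 90).
    (a): 93 ≥ 90 [met]
    (b): 95 − 8 = 87 < 90 [not met]
  Stage 1 not carried; the petitioner fails its burden.
The respondent prevails.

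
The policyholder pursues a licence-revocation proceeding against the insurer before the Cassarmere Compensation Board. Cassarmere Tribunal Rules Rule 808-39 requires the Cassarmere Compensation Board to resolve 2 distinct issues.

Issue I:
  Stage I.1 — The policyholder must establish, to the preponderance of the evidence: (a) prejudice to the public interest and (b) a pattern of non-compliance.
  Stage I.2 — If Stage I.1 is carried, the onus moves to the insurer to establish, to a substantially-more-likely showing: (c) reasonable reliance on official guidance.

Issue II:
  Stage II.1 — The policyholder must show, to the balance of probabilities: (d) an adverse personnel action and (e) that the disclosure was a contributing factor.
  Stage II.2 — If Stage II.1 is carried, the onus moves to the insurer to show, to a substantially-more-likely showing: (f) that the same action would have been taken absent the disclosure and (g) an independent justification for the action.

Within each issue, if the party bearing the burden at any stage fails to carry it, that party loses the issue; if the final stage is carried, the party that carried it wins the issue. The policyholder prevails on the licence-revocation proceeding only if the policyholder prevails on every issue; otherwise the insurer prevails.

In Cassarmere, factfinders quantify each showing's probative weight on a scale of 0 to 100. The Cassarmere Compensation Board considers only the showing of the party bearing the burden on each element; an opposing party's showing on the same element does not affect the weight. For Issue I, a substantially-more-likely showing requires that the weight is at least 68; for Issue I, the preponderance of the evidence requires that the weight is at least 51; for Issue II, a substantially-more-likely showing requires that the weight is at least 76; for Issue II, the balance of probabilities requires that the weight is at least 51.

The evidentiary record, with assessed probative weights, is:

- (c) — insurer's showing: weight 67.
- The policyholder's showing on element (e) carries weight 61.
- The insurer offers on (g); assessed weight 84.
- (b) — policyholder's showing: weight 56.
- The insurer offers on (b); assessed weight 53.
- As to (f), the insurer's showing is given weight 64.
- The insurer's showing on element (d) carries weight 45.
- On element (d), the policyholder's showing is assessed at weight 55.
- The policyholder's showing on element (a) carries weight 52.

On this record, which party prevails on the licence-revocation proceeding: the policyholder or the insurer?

— Issue I —
At Stage I.1 the policyholder must meet the preponderance of the evidence (weight is at least 51): on (a) the weight is 52, which does reach 51, so (a) meets the standard; on (b) the weight is 56 (the insurer's 53 is given no effect), ≥ 51, so (b) meets the standard.
  Stage I.1 carried; the burden shifts to the insurer.
At Stage I.2 the insurer must meet a substantially-more-likely showing (weight is at least 68): on (c) the weight is 67, which does not reach 68, so (c) does not meet the standard.
  Not every element is met, so the insurer fails to carry Stage I.2.
So the policyholder prevails on this issue.
— Issue II —
At Stage II.1 the policyholder must meet the balance of probabilities (weight is at least 51): on (d) the weight is 55 (the insurer's 45 is given no effect), ≥ 51, so (d) meets the standard; on (e) the weight is 61, ≥ 51, so (e) meets the standard.
  Stage II.1 is satisfied; the onus moves to the insurer.
At Stage II.2 the insurer must meet a substantially-more-likely showing (weight is at least 76): on (f) the weight is 64, < 76, so (f) does not meet the standard; on (g) the weight is 84, which does reach 76, so (g) meets the standard.
  Not every element is met, so the insurer fails to carry Stage II.2.
So the policyholder prevails on this issue.
Per-issue: Issue I → policyholder; Issue II → policyholder. The policyholder must prevail on every issue; overall, the policyholder prevails.

policyholder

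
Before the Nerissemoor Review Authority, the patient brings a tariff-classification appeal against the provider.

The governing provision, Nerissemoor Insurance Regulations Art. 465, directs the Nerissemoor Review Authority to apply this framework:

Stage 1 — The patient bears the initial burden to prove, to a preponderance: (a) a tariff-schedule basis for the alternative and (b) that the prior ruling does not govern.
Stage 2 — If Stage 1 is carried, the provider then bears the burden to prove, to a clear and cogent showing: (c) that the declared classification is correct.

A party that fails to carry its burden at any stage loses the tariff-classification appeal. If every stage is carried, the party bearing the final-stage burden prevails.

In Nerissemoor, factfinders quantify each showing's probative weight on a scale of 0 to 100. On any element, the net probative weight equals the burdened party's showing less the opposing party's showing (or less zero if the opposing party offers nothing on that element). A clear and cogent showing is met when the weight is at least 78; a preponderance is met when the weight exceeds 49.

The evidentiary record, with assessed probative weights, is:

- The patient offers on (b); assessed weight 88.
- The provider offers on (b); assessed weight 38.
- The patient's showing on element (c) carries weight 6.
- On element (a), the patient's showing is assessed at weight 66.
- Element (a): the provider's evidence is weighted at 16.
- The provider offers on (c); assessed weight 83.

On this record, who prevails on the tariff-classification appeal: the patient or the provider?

patient

At Stage 1 the patient must meet a preponderance (weight exceeds 49): on (a) the weight is 66 less the opposing 16 gives net 50, which does exceed 49, so (a) meets the standard; on (b) the weight is 88 less the opposing 38 gives net 50, which does exceed 49, so (b) meets the standard.
  Stage 1 carried; the burden shifts to the provider.
At Stage 2 the provider must meet a clear and cogent showing (weight is at least 78): on (c) the weight is 83 less the opposing 6 gives net 77, < 78, so (c) does not meet the standard.
  The provider does not carry Stage 2.
So the patient prevails.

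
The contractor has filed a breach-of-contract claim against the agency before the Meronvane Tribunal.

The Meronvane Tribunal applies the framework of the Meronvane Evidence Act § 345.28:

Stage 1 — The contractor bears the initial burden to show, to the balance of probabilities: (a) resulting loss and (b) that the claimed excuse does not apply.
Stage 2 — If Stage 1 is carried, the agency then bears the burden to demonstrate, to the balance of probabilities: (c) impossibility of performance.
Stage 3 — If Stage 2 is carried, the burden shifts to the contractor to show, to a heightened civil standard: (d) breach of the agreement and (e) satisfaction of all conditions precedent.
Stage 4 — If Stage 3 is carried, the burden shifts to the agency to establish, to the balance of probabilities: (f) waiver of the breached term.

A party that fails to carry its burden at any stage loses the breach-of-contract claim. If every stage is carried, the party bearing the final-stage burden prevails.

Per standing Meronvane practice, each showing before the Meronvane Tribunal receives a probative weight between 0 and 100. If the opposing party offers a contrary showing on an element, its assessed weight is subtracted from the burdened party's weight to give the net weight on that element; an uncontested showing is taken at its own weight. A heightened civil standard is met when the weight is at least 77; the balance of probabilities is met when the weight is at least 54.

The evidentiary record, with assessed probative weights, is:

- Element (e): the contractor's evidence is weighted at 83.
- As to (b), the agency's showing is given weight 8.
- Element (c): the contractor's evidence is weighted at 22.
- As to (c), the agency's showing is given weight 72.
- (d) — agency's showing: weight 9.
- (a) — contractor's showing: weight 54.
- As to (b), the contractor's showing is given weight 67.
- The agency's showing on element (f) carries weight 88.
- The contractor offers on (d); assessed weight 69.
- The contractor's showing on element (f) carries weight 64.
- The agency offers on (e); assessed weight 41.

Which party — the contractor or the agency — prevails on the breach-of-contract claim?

contractor

At Stage 1 the contractor must meet the balance of probabilities (weight is at least 54): on (a) the weight is 54, which does reach 54, so (a) meets the standard; on (b) the weight is 67 less the opposing 8 gives net 59, which does reach 54, so (b) meets the standard.
  Stage 1 carried; the burden shifts to the agency.
At Stage 2 the agency must meet the balance of probabilities (weight is at least 54): on (c) the weight is 72 less the opposing 22 gives net 50, < 54, so (c) does not meet the standard.
  Stage 2 not carried; the agency fails its burden.
So the contractor prevails.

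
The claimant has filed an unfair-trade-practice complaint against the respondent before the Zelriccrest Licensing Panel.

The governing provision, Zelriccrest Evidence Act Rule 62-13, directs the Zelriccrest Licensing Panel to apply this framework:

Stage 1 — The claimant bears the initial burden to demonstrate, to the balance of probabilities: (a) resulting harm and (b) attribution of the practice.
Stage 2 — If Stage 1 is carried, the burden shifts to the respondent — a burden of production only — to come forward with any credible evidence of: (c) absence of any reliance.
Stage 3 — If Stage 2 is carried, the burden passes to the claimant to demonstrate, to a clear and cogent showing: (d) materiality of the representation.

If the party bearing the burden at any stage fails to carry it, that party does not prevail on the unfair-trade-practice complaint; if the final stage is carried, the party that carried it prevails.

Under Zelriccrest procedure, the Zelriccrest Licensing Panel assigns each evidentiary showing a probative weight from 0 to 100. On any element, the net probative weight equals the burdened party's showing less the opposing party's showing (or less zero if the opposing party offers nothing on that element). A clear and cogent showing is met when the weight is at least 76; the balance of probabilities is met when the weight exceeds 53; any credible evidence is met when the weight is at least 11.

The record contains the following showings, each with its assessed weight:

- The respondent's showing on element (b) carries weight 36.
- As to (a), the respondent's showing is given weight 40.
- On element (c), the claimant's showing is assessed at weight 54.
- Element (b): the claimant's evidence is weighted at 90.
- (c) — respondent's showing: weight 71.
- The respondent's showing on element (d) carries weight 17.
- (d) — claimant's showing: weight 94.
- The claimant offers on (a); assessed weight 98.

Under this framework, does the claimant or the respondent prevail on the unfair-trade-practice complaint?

Stage 1 (claimant, the balance of probabilities, weight exceeds 53): (a) net 98−40=58 > 53 — meets; (b) net 90−36=54 > 53 — meets.
  Stage 1 is satisfied; the onus moves to the respondent.
Stage 2 (respondent, any credible evidence, weight is at least 11): (c) net 71−54=17 ≥ 11 — meets.
  The respondent carries Stage 2; the claimant now bears the burden.
Stage 3 (claimant, a clear and cogent showing, weight is at least 76): (d) net 94−17=77 ≥ 76 — meets.
  The claimant carries the last stage.
All stages carried — the claimant prevails.

claimant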